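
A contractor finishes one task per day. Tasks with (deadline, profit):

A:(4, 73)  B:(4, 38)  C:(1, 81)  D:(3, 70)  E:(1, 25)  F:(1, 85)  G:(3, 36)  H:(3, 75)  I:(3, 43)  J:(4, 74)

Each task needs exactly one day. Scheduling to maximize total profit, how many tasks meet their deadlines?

Take jobs in profit order; each goes to the latest open slot no later than its deadline.
Profit order: F=85 C=81 H=75 J=74 A=73 D=70 I=43 B=38 G=36 E=25
Assign: F→slot 1, C skipped, H→slot 3, J→slot 4, A→slot 2, D skipped, I skipped, B skipped, G skipped, E skipped.
Slots: [1:F] [2:A] [3:H] [4:J]
4 of 10 scheduled.

4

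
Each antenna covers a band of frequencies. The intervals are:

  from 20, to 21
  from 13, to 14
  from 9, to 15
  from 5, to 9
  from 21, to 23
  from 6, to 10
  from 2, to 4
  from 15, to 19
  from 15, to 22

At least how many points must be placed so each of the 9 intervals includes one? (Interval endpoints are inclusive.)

5

Process intervals by earliest right end; each time one isn't hit yet, stab at its right endpoint.
Sorted: [2,4] [5,9] [6,10] [13,14] [9,15] [15,19] [20,21] [15,22] [21,23]
{[2,4]} hit by 4; {[5,9],[6,10]} hit by 9; {[13,14],[9,15]} hit by 14; {[15,19]} hit by 19; {[20,21],[15,22],[21,23]} hit by 21.
Points: 4, 9, 14, 19, 21 (5 total).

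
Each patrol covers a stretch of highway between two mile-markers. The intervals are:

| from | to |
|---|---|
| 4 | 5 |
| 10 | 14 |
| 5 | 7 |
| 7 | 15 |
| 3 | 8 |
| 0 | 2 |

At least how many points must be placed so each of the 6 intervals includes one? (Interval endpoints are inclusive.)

3

Sort by right endpoint; whenever an interval is uncovered, place a point at its right end.
Sorted: [0,2] [4,5] [5,7] [3,8] [10,14] [7,15]
{[0,2]} hit by 2; {[4,5],[5,7],[3,8]} hit by 5; {[10,14],[7,15]} hit by 14.
Points: 2, 5, 14 (3 total).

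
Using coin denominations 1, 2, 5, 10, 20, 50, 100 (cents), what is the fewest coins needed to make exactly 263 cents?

6

Greedy: take as many of the largest coin as possible, then repeat with the remainder.
263 − 2×100→63 − 1×50→13 − 1×10→3 − 1×2→1 − 1×1→0
Total coins = 2 + 1 + 1 + 1 + 1 = 6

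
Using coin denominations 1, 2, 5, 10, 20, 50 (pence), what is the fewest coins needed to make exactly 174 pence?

Greedy: take as many of the largest coin as possible, then repeat with the remainder.
174 = 3×50 + 1×20 + 2×2
Total coins = 3 + 1 + 2 = 6

6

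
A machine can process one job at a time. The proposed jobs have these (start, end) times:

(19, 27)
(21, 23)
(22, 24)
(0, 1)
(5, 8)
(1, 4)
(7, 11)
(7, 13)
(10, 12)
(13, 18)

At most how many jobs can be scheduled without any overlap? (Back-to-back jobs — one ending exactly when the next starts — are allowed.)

6

Sort by end time and greedily take each interval whose start is ≥ the last chosen end.
Sorted by end: (0,1)  (1,4)  (5,8)  (7,11)  (10,12)  (7,13)  (13,18)  (21,23)  (22,24)  (19,27)
take (0,1); take (1,4); take (5,8); take (10,12); take (13,18); take (21,23).
Selected 6 jobs.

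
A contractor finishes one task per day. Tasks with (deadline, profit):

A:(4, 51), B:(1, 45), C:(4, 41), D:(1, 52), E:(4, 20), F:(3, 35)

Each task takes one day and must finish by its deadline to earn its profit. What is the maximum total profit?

179

Take jobs in profit order; each goes to the latest open slot no later than its deadline.
By profit: D(d1,52), A(d4,51), B(d1,45), C(d4,41), F(d3,35), E(d4,20)
D→slot 1; A→slot 4; B skipped; C→slot 3; F→slot 2; E skipped.
Profit = 52 + 35 + 41 + 51 = 179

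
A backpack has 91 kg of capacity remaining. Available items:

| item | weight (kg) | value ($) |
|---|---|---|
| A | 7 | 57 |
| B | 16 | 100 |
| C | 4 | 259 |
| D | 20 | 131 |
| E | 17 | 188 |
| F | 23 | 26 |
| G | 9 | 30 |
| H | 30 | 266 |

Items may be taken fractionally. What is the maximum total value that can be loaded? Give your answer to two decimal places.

982.25

Sort by value per unit weight and fill in that order.
Ratios (sorted): C 64.75, E 11.06, H 8.87, A 8.14, D 6.55, B 6.25, G 3.33, F 1.13
take C (4 @ 259); take E (17 @ 188); take H (30 @ 266); take A (7 @ 57); take D (20 @ 131); take 13/16 of B → 81.25. Capacity used 91/91.
Total value = 982.25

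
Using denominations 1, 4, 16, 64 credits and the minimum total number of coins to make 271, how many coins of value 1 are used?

3

271 − 4×64→15 − 3×4→3 − 3×1→0
Count of 1: 3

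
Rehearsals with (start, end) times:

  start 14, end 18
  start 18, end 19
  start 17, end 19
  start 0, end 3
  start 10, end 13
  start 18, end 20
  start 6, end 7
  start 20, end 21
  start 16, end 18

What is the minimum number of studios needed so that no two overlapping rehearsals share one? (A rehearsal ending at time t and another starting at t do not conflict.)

Count concurrent intervals with a sweep; the peak is the room count.
Events (time:±→running): 0:+→1 3:-→0 6:+→1 7:-→0 10:+→1 13:-→0 14:+→1 16:+→2 17:+→3 … peak 3.

3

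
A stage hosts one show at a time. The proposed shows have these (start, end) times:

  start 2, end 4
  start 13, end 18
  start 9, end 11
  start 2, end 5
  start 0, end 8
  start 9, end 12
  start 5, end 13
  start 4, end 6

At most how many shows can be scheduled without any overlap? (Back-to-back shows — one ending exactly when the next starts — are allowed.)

4

By end time: (2,4), (2,5), (4,6), (0,8), (9,11), (9,12), (5,13), (13,18).
Pick (2,4); next start ≥ 4 → (4,6); next start ≥ 6 → (9,11); next start ≥ 11 → (13,18).
Selected 4 shows.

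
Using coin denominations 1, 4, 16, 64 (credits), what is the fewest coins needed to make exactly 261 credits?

6

261 = 4×64 + 1×4 + 1×1
Total coins = 4 + 1 + 1 = 6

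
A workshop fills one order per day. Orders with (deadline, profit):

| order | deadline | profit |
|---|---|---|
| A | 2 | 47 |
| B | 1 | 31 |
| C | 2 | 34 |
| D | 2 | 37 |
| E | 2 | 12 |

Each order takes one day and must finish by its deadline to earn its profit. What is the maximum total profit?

Sort by profit descending; place each in the latest free slot ≤ its deadline.
Profit order: A=47 D=37 C=34 B=31 E=12
Assign: A→slot 2, D→slot 1, C skipped, B skipped, E skipped.
Slots: [1:D] [2:A]
Profit = 37 + 47 = 84

84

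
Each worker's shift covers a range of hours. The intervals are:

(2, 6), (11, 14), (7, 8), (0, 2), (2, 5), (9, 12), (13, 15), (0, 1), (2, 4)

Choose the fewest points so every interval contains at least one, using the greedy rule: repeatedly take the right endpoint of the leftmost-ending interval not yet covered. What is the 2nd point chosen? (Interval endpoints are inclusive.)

Sort by right endpoint; whenever an interval is uncovered, place a point at its right end.
By right end: [0,1]  [0,2]  [2,4]  [2,5]  [2,6]  [7,8]  [9,12]  [11,14]  [13,15]
[0,1] uncovered → point at 1; [2,4] uncovered → point at 4; [7,8] uncovered → point at 8; [9,12] uncovered → point at 12; [13,15] uncovered → point at 15.
Points: 1, 4, 8, 12, 15 (5 total).

4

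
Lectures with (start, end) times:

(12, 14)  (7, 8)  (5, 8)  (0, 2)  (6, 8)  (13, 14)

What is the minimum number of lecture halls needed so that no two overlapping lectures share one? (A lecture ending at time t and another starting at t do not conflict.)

3

Count concurrent intervals with a sweep; the peak is the room count.
starts: [0, 5, 6, 7, 12, 13]
ends:   [2, 8, 8, 8, 14, 14]
s0→1 e2→0 s5→1 s6→2 s7→3  — peak 3.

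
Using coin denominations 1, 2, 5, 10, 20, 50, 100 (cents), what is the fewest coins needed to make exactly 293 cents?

7

293 = 2×100 + 1×50 + 2×20 + 1×2 + 1×1
Total coins = 2 + 1 + 2 + 1 + 1 = 7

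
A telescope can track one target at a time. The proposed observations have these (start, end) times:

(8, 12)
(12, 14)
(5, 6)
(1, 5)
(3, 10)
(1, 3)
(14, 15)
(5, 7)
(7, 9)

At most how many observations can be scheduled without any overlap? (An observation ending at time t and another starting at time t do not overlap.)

Order by finish time; keep every interval that doesn't clash with the previous kept one.
Sorted by end: (1,3)  (1,5)  (5,6)  (5,7)  (7,9)  (3,10)  (8,12)  (12,14)  (14,15)
take (1,3); take (5,6); take (7,9); skip (8,12); take (12,14); take (14,15).
Selected 5 observations.

5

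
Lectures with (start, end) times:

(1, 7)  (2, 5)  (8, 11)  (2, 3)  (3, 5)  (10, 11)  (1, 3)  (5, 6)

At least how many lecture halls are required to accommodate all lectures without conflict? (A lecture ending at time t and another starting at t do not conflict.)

Count concurrent intervals with a sweep; the peak is the room count.
Events (time:±→running): 1:+→1 1:+→2 2:+→3 2:+→4 … peak 4.

4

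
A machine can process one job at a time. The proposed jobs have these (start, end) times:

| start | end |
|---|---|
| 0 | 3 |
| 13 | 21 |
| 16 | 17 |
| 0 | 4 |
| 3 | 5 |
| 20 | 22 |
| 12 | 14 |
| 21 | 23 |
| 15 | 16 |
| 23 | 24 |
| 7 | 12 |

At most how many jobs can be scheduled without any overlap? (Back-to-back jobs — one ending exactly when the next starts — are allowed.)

8

Greedy by earliest finish: after sorting by end time, pick each interval compatible with the last pick.
By end time: (0,3), (0,4), (3,5), (7,12), (12,14), (15,16), (16,17), (13,21), (20,22), (21,23), (23,24).
Pick (0,3); next start ≥ 3 → (3,5); next start ≥ 5 → (7,12); next start ≥ 12 → (12,14); next start ≥ 14 → (15,16); next start ≥ 16 → (16,17); next start ≥ 17 → (20,22); next start ≥ 22 → (23,24).
Selected 8 jobs.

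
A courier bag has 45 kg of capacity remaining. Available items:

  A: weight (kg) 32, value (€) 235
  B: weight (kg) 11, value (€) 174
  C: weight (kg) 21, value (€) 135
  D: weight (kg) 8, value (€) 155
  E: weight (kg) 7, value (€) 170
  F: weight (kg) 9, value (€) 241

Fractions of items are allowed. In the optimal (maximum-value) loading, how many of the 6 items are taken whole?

4

Greedy by value/weight ratio, highest first.
Ratios (sorted): F 26.78, E 24.29, D 19.38, B 15.82, A 7.34, C 6.43
take F (9 @ 241); take E (7 @ 170); take D (8 @ 155); take B (11 @ 174); take 10/32 of A → 73.44. Capacity used 45/45.
4 item(s) taken whole; one partial (take 10/32 of A).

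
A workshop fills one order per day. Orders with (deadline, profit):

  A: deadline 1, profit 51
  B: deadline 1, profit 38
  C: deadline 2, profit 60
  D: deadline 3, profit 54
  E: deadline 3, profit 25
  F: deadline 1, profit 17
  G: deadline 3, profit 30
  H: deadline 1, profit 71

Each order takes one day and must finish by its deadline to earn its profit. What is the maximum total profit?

185

Take jobs in profit order; each goes to the latest open slot no later than its deadline.
Profit order: H=71 C=60 D=54 A=51 B=38 G=30 E=25 F=17
Assign: H→slot 1, C→slot 2, D→slot 3, A skipped, B skipped, G skipped, E skipped, F skipped.
Slots: [1:H] [2:C] [3:D]
Profit = 71 + 60 + 54 = 185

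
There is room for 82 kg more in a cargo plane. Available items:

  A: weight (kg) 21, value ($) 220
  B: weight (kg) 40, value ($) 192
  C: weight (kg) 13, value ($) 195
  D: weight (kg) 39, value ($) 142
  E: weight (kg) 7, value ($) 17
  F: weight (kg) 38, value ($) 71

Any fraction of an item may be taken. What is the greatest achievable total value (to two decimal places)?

636.13

Order: C (195/13=15.00) > A (220/21=10.48) > B (192/40=4.80) > D (142/39=3.64) > E (17/7=2.43) > F (71/38=1.87)
Fill: take C (13 @ 195) → take A (21 @ 220) → take B (40 @ 192) → take 8/39 of D → 29.13; 82/82 used.
Total value = 636.13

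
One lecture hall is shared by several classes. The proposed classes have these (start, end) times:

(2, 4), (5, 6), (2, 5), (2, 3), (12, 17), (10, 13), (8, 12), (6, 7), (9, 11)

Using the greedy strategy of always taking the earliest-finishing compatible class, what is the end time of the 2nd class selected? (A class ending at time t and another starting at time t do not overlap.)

6

By end time: (2,3), (2,4), (2,5), (5,6), (6,7), (9,11), (8,12), (10,13), (12,17).
Pick (2,3); next start ≥ 3 → (5,6); next start ≥ 6 → (6,7); next start ≥ 7 → (9,11); next start ≥ 11 → (12,17).
Selected: (2,3) (5,6) (6,7) (9,11) (12,17)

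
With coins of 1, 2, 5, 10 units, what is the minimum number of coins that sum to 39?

6

39 − 3×10→9 − 1×5→4 − 2×2→0
Total coins = 3 + 1 + 2 = 6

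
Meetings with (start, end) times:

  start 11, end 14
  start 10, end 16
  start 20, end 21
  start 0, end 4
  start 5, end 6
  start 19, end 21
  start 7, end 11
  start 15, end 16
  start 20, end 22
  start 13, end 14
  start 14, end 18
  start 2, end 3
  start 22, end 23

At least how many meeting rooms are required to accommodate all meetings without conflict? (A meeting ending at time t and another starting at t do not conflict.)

3

The answer is the maximum number of intervals overlapping at any instant.
Events (time:±→running): 0:+→1 2:+→2 3:-→1 4:-→0 5:+→1 6:-→0 7:+→1 10:+→2 11:-→1 11:+→2 13:+→3 … peak 3.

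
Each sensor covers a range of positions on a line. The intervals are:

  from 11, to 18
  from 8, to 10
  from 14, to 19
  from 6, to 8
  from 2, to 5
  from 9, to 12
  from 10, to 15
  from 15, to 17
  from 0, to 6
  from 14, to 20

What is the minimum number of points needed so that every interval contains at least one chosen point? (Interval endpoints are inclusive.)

4

Sorted: [2,5] [0,6] [6,8] [8,10] [9,12] [10,15] [15,17] [11,18] [14,19] [14,20]
{[2,5],[0,6]} hit by 5; {[6,8],[8,10]} hit by 8; {[9,12],[10,15]} hit by 12; {[15,17],[11,18],[14,19],[14,20]} hit by 17.
Points: 5, 8, 12, 17 (4 total).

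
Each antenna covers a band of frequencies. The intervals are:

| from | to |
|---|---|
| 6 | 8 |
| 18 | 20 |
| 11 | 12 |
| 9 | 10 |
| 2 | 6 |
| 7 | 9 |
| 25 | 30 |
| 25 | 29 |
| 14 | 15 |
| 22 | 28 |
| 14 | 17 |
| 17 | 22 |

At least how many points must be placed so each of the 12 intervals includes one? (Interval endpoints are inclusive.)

6

Sort by right endpoint; whenever an interval is uncovered, place a point at its right end.
By right end: [2,6]  [6,8]  [7,9]  [9,10]  [11,12]  [14,15]  [14,17]  [18,20]  [17,22]  [22,28]  [25,29]  [25,30]
[2,6] uncovered → point at 6; [7,9] uncovered → point at 9; [11,12] uncovered → point at 12; [14,15] uncovered → point at 15; [18,20] uncovered → point at 20; [22,28] uncovered → point at 28.
Points: 6, 9, 12, 15, 20, 28 (6 total).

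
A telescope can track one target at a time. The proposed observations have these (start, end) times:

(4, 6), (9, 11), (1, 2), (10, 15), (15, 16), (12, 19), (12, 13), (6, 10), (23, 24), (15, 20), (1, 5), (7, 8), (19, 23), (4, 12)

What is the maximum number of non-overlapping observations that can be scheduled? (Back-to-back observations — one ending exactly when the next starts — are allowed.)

By end time: (1,2), (1,5), (4,6), (7,8), (6,10), (9,11), (4,12), (12,13), (10,15), (15,16), (12,19), (15,20), (19,23), (23,24).
Pick (1,2); next start ≥ 2 → (4,6); next start ≥ 6 → (7,8); next start ≥ 8 → (9,11); next start ≥ 11 → (12,13); next start ≥ 13 → (15,16); next start ≥ 16 → (19,23); next start ≥ 23 → (23,24).
Selected 8 observations.

8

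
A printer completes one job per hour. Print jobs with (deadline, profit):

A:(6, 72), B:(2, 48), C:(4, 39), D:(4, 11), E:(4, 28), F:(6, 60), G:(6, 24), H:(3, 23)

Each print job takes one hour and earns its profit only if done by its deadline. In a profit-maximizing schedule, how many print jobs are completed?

6

Take jobs in profit order; each goes to the latest open slot no later than its deadline.
By profit: A(d6,72), F(d6,60), B(d2,48), C(d4,39), E(d4,28), G(d6,24), H(d3,23), D(d4,11)
A→slot 6; F→slot 5; B→slot 2; C→slot 4; E→slot 3; G→slot 1; H skipped; D skipped.
6 of 8 scheduled.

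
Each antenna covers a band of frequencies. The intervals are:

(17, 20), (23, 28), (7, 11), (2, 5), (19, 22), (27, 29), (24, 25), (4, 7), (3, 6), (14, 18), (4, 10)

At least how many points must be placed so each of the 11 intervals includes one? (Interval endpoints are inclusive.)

6

Sort by right endpoint; whenever an interval is uncovered, place a point at its right end.
Sorted: [2,5] [3,6] [4,7] [4,10] [7,11] [14,18] [17,20] [19,22] [24,25] [23,28] [27,29]
{[2,5],[3,6],[4,7],[4,10]} hit by 5; {[7,11]} hit by 11; {[14,18],[17,20]} hit by 18; {[19,22]} hit by 22; {[24,25],[23,28]} hit by 25; {[27,29]} hit by 29.
Points: 5, 11, 18, 22, 25, 29 (6 total).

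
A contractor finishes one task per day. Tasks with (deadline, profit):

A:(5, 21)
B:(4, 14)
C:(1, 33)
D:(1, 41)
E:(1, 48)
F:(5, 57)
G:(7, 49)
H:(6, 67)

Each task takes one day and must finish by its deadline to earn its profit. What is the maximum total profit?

Take jobs in profit order; each goes to the latest open slot no later than its deadline.
By profit: H(d6,67), F(d5,57), G(d7,49), E(d1,48), D(d1,41), C(d1,33), A(d5,21), B(d4,14)
H→slot 6; F→slot 5; G→slot 7; E→slot 1; D skipped; C skipped; A→slot 4; B→slot 3.
Profit = 48 + 14 + 21 + 57 + 67 + 49 = 256

256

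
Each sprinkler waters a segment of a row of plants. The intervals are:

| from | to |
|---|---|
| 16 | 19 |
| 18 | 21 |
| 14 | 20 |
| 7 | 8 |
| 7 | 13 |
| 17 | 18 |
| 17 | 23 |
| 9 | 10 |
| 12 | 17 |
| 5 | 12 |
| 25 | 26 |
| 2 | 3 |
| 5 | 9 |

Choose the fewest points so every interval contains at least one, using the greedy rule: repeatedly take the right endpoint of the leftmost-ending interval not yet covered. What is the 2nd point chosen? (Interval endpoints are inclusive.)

Process intervals by earliest right end; each time one isn't hit yet, stab at its right endpoint.
By right end: [2,3]  [7,8]  [5,9]  [9,10]  [5,12]  [7,13]  [12,17]  [17,18]  [16,19]  [14,20]  [18,21]  [17,23]  [25,26]
[2,3] uncovered → point at 3; [7,8] uncovered → point at 8; [9,10] uncovered → point at 10; [12,17] uncovered → point at 17; [18,21] uncovered → point at 21; [25,26] uncovered → point at 26.
Points: 3, 8, 10, 17, 21, 26 (6 total).

8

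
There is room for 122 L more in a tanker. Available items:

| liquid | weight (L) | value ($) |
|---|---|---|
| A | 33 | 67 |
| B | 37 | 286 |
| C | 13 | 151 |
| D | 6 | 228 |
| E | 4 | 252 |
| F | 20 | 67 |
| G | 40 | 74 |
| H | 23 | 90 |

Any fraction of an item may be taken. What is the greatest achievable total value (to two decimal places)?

Greedy by value/weight ratio, highest first.
Order: E (252/4=63.00) > D (228/6=38.00) > C (151/13=11.62) > B (286/37=7.73) > H (90/23=3.91) > F (67/20=3.35) > A (67/33=2.03) > G (74/40=1.85)
Fill: take E (4 @ 252) → take D (6 @ 228) → take C (13 @ 151) → take B (37 @ 286) → take H (23 @ 90) → take F (20 @ 67) → take 19/33 of A → 38.58; 122/122 used.
Total value = 1112.58

1112.58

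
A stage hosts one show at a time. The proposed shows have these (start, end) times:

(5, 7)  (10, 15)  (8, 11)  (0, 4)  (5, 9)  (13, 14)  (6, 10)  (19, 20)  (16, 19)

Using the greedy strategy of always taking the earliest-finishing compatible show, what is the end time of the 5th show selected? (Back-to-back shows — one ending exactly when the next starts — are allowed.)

19

By end time: (0,4), (5,7), (5,9), (6,10), (8,11), (13,14), (10,15), (16,19), (19,20).
Pick (0,4); next start ≥ 4 → (5,7); next start ≥ 7 → (8,11); next start ≥ 11 → (13,14); next start ≥ 14 → (16,19); next start ≥ 19 → (19,20).
Selected: (0,4) (5,7) (8,11) (13,14) (16,19) (19,20)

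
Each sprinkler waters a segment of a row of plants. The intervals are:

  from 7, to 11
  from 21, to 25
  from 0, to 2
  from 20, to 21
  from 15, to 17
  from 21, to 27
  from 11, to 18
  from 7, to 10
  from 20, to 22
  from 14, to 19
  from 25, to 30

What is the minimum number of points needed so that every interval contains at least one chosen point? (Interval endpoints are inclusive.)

Sort by right endpoint; whenever an interval is uncovered, place a point at its right end.
Sorted: [0,2] [7,10] [7,11] [15,17] [11,18] [14,19] [20,21] [20,22] [21,25] [21,27] [25,30]
{[0,2]} hit by 2; {[7,10],[7,11]} hit by 10; {[15,17],[11,18],[14,19]} hit by 17; {[20,21],[20,22],[21,25],[21,27]} hit by 21; {[25,30]} hit by 30.
Points: 2, 10, 17, 21, 30 (5 total).

5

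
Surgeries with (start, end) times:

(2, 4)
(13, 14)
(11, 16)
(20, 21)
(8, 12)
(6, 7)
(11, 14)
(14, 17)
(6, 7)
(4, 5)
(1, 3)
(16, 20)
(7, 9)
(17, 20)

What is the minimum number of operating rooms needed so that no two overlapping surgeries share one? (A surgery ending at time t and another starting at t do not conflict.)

3

The answer is the maximum number of intervals overlapping at any instant.
Events (time:±→running): 1:+→1 2:+→2 3:-→1 4:-→0 4:+→1 5:-→0 6:+→1 6:+→2 7:-→1 7:-→0 7:+→1 8:+→2 9:-→1 11:+→2 11:+→3 … peak 3.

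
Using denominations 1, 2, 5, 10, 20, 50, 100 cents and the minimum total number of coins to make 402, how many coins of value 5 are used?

0

402 = 4×100 + 1×2
Count of 5: 0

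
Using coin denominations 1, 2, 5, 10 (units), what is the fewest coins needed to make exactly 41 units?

41 = 4×10 + 1×1
Total coins = 4 + 1 = 5

5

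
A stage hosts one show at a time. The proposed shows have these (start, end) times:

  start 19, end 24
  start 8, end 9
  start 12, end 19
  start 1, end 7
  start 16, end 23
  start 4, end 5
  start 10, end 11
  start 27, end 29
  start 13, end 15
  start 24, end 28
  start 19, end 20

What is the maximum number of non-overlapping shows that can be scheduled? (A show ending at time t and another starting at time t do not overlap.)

6

Sorted by end: (4,5)  (1,7)  (8,9)  (10,11)  (13,15)  (12,19)  (19,20)  (16,23)  (19,24)  (24,28)  (27,29)
take (4,5); skip (1,7); take (8,9); take (10,11); take (13,15); take (19,20); skip (16,23); skip (19,24); take (24,28).
Selected 6 shows.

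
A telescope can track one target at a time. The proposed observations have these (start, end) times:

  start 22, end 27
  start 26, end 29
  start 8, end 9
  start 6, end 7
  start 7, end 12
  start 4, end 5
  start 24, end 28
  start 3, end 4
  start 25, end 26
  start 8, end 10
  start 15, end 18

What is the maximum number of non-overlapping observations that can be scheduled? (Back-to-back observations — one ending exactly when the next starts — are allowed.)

By end time: (3,4), (4,5), (6,7), (8,9), (8,10), (7,12), (15,18), (25,26), (22,27), (24,28), (26,29).
Pick (3,4); next start ≥ 4 → (4,5); next start ≥ 5 → (6,7); next start ≥ 7 → (8,9); next start ≥ 9 → (15,18); next start ≥ 18 → (25,26); next start ≥ 26 → (26,29).
Selected 7 observations.

7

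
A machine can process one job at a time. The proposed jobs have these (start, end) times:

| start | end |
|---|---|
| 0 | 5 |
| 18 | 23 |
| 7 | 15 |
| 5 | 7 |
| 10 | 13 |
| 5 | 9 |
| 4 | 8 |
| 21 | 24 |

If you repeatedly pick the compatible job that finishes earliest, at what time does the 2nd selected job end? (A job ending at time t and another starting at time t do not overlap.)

Sorted by end: (0,5)  (5,7)  (4,8)  (5,9)  (10,13)  (7,15)  (18,23)  (21,24)
take (0,5); take (5,7); skip (4,8); skip (5,9); take (10,13); skip (7,15); take (18,23).
Selected: (0,5) (5,7) (10,13) (18,23)

7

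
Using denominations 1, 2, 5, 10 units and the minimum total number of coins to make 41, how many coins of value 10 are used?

4

Greedy: take as many of the largest coin as possible, then repeat with the remainder.
41 = 4×10 + 1×1
Count of 10: 4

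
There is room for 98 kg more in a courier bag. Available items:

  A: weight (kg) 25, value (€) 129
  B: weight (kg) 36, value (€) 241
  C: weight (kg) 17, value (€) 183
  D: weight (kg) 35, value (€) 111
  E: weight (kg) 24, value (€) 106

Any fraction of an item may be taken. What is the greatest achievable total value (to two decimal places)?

641.33

Sort by value per unit weight and fill in that order.
Order: C (183/17=10.76) > B (241/36=6.69) > A (129/25=5.16) > E (106/24=4.42) > D (111/35=3.17)
Fill: take C (17 @ 183) → take B (36 @ 241) → take A (25 @ 129) → take 20/24 of E → 88.33; 98/98 used.
Total value = 641.33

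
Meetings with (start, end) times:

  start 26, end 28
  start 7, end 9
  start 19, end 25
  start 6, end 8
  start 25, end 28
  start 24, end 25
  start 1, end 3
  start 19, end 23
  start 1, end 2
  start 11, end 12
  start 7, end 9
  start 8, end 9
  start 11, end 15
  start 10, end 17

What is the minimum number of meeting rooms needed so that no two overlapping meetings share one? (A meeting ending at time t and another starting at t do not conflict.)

3

Events (time:±→running): 1:+→1 1:+→2 2:-→1 3:-→0 6:+→1 7:+→2 7:+→3 … peak 3.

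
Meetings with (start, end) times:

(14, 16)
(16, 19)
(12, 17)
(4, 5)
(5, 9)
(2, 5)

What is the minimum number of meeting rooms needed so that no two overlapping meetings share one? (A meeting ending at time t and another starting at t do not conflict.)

2

Count concurrent intervals with a sweep; the peak is the room count.
starts: [2, 4, 5, 12, 14, 16]
ends:   [5, 5, 9, 16, 17, 19]
s2→1 s4→2  — peak 2.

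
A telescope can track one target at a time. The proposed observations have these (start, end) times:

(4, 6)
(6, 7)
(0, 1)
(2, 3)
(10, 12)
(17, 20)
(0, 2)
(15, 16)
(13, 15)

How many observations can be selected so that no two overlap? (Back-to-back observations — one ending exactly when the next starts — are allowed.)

Order by finish time; keep every interval that doesn't clash with the previous kept one.
By end time: (0,1), (0,2), (2,3), (4,6), (6,7), (10,12), (13,15), (15,16), (17,20).
Pick (0,1); next start ≥ 1 → (2,3); next start ≥ 3 → (4,6); next start ≥ 6 → (6,7); next start ≥ 7 → (10,12); next start ≥ 12 → (13,15); next start ≥ 15 → (15,16); next start ≥ 16 → (17,20).
Selected 8 observations.

8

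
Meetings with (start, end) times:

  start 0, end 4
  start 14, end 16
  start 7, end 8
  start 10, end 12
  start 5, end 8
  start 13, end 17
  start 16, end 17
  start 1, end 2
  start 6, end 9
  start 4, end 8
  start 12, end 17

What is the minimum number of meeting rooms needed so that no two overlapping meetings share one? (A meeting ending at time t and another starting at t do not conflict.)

The answer is the maximum number of intervals overlapping at any instant.
starts: [0, 1, 4, 5, 6, 7, 10, 12, 13, 14, 16]
ends:   [2, 4, 8, 8, 8, 9, 12, 16, 17, 17, 17]
s0→1 s1→2 e2→1 e4→0 s4→1 s5→2 s6→3 s7→4  — peak 4.

4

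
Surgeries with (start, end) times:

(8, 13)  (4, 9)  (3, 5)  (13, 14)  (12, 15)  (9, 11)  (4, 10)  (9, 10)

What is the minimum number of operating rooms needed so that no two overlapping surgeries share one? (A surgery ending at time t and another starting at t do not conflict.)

4

Count concurrent intervals with a sweep; the peak is the room count.
Events (time:±→running): 3:+→1 4:+→2 4:+→3 5:-→2 8:+→3 9:-→2 9:+→3 9:+→4 … peak 4.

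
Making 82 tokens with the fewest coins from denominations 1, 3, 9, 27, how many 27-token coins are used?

Greedy: take as many of the largest coin as possible, then repeat with the remainder.
82 − 3×27→1 − 1×1→0
Count of 27: 3

3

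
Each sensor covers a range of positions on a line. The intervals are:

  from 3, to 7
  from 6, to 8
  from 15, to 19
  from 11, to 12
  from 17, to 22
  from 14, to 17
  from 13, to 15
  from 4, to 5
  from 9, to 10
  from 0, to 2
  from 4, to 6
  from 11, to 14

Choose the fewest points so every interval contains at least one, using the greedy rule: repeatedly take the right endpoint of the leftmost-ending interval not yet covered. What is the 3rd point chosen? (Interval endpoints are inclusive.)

8

Process intervals by earliest right end; each time one isn't hit yet, stab at its right endpoint.
By right end: [0,2]  [4,5]  [4,6]  [3,7]  [6,8]  [9,10]  [11,12]  [11,14]  [13,15]  [14,17]  [15,19]  [17,22]
[0,2] uncovered → point at 2; [4,5] uncovered → point at 5; [6,8] uncovered → point at 8; [9,10] uncovered → point at 10; [11,12] uncovered → point at 12; [13,15] uncovered → point at 15; [17,22] uncovered → point at 22.
Points: 2, 5, 8, 10, 12, 15, 22 (7 total).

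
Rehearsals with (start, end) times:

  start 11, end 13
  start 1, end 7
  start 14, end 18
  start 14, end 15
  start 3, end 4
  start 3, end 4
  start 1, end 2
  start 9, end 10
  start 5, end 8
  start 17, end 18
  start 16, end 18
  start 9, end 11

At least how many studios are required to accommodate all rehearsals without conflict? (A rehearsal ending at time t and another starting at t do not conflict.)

The answer is the maximum number of intervals overlapping at any instant.
Events (time:±→running): 1:+→1 1:+→2 2:-→1 3:+→2 3:+→3 … peak 3.

3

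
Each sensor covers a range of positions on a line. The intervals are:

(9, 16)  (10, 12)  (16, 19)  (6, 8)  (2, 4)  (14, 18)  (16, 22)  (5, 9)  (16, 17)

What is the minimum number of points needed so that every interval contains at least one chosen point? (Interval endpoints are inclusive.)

4

Process intervals by earliest right end; each time one isn't hit yet, stab at its right endpoint.
By right end: [2,4]  [6,8]  [5,9]  [10,12]  [9,16]  [16,17]  [14,18]  [16,19]  [16,22]
[2,4] uncovered → point at 4; [6,8] uncovered → point at 8; [10,12] uncovered → point at 12; [16,17] uncovered → point at 17.
Points: 4, 8, 12, 17 (4 total).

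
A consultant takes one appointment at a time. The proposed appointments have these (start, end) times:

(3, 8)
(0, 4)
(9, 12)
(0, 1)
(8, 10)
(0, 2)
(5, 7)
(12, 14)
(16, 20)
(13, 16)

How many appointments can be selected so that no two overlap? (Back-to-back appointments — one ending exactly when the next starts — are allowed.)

5

Sorted by end: (0,1)  (0,2)  (0,4)  (5,7)  (3,8)  (8,10)  (9,12)  (12,14)  (13,16)  (16,20)
take (0,1); skip (0,2); take (5,7); take (8,10); take (12,14); take (16,20).
Selected 5 appointments.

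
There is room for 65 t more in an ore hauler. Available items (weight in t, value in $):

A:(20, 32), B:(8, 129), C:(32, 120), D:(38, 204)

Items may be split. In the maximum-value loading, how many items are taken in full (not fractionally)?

2

Order: B (129/8=16.12) > D (204/38=5.37) > C (120/32=3.75) > A (32/20=1.60)
Fill: take B (8 @ 129) → take D (38 @ 204) → take 19/32 of C → 71.25; 65/65 used.
2 item(s) taken whole; one partial (take 19/32 of C).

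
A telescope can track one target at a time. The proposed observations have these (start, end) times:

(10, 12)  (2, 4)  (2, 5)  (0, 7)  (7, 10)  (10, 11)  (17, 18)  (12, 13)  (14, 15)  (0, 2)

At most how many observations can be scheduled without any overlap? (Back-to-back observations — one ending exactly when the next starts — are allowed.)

7

Greedy by earliest finish: after sorting by end time, pick each interval compatible with the last pick.
By end time: (0,2), (2,4), (2,5), (0,7), (7,10), (10,11), (10,12), (12,13), (14,15), (17,18).
Pick (0,2); next start ≥ 2 → (2,4); next start ≥ 4 → (7,10); next start ≥ 10 → (10,11); next start ≥ 11 → (12,13); next start ≥ 13 → (14,15); next start ≥ 15 → (17,18).
Selected 7 observations.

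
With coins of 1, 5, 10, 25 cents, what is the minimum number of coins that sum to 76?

76 − 3×25→1 − 1×1→0
Total coins = 3 + 1 = 4

4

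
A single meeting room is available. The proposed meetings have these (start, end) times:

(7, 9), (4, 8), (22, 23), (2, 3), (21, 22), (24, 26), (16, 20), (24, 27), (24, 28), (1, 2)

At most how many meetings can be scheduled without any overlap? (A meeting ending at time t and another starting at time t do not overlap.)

Order by finish time; keep every interval that doesn't clash with the previous kept one.
By end time: (1,2), (2,3), (4,8), (7,9), (16,20), (21,22), (22,23), (24,26), (24,27), (24,28).
Pick (1,2); next start ≥ 2 → (2,3); next start ≥ 3 → (4,8); next start ≥ 8 → (16,20); next start ≥ 20 → (21,22); next start ≥ 22 → (22,23); next start ≥ 23 → (24,26).
Selected 7 meetings.

7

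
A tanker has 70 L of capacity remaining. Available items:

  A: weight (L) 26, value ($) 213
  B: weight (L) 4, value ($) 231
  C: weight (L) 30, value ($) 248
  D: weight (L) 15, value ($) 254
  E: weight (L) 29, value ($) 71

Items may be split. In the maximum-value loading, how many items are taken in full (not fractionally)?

Greedy by value/weight ratio, highest first.
Order: B (231/4=57.75) > D (254/15=16.93) > C (248/30=8.27) > A (213/26=8.19) > E (71/29=2.45)
Fill: take B (4 @ 231) → take D (15 @ 254) → take C (30 @ 248) → take 21/26 of A → 172.04; 70/70 used.
3 item(s) taken whole; one partial (take 21/26 of A).

3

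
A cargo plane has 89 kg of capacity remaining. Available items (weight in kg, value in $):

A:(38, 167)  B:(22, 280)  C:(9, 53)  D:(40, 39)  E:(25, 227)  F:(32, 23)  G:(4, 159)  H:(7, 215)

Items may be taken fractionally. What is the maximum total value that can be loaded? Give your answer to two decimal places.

1030.68

Sort by value per unit weight and fill in that order.
Ratios (sorted): G 39.75, H 30.71, B 12.73, E 9.08, C 5.89, A 4.39, D 0.97, F 0.72
take G (4 @ 159); take H (7 @ 215); take B (22 @ 280); take E (25 @ 227); take C (9 @ 53); take 22/38 of A → 96.68. Capacity used 89/89.
Total value = 1030.68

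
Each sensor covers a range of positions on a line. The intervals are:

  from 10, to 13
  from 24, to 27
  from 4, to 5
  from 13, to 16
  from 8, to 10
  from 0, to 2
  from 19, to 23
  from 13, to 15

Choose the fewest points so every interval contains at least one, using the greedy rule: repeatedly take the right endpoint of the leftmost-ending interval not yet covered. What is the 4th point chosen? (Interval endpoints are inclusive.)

15

By right end: [0,2]  [4,5]  [8,10]  [10,13]  [13,15]  [13,16]  [19,23]  [24,27]
[0,2] uncovered → point at 2; [4,5] uncovered → point at 5; [8,10] uncovered → point at 10; [13,15] uncovered → point at 15; [19,23] uncovered → point at 23; [24,27] uncovered → point at 27.
Points: 2, 5, 10, 15, 23, 27 (6 total).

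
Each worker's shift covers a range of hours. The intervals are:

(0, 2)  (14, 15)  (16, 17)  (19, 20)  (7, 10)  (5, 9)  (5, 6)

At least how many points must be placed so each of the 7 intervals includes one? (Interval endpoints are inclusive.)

6

Sort by right endpoint; whenever an interval is uncovered, place a point at its right end.
By right end: [0,2]  [5,6]  [5,9]  [7,10]  [14,15]  [16,17]  [19,20]
[0,2] uncovered → point at 2; [5,6] uncovered → point at 6; [7,10] uncovered → point at 10; [14,15] uncovered → point at 15; [16,17] uncovered → point at 17; [19,20] uncovered → point at 20.
Points: 2, 6, 10, 15, 17, 20 (6 total).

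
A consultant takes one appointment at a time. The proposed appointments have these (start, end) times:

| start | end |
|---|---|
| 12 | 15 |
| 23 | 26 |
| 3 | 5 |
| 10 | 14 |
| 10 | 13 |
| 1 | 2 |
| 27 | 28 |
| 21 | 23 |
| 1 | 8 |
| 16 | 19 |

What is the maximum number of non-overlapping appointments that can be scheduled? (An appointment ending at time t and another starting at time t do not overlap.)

Order by finish time; keep every interval that doesn't clash with the previous kept one.
By end time: (1,2), (3,5), (1,8), (10,13), (10,14), (12,15), (16,19), (21,23), (23,26), (27,28).
Pick (1,2); next start ≥ 2 → (3,5); next start ≥ 5 → (10,13); next start ≥ 13 → (16,19); next start ≥ 19 → (21,23); next start ≥ 23 → (23,26); next start ≥ 26 → (27,28).
Selected 7 appointments.

7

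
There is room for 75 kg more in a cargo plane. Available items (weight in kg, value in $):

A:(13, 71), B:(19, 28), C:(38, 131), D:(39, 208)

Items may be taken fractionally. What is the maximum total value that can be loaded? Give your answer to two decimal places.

358.29

Sort by value per unit weight and fill in that order.
Order: A (71/13=5.46) > D (208/39=5.33) > C (131/38=3.45) > B (28/19=1.47)
Fill: take A (13 @ 71) → take D (39 @ 208) → take 23/38 of C → 79.29; 75/75 used.
Total value = 358.29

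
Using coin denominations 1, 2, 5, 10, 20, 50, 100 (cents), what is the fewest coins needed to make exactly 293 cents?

7

Use the largest denomination that fits, subtract, and repeat.
293 = 2×100 + 1×50 + 2×20 + 1×2 + 1×1
Total coins = 2 + 1 + 2 + 1 + 1 = 7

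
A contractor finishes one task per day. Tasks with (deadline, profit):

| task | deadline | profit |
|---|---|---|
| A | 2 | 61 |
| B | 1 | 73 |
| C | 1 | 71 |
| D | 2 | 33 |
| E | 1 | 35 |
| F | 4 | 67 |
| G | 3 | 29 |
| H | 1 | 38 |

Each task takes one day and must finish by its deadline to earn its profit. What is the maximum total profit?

230

Sort by profit descending; place each in the latest free slot ≤ its deadline.
Profit order: B=73 C=71 F=67 A=61 H=38 E=35 D=33 G=29
Assign: B→slot 1, C skipped, F→slot 4, A→slot 2, H skipped, E skipped, D skipped, G→slot 3.
Slots: [1:B] [2:A] [3:G] [4:F]
Profit = 73 + 61 + 29 + 67 = 230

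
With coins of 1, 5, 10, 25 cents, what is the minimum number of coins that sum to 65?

4

65 − 2×25→15 − 1×10→5 − 1×5→0
Total coins = 2 + 1 + 1 = 4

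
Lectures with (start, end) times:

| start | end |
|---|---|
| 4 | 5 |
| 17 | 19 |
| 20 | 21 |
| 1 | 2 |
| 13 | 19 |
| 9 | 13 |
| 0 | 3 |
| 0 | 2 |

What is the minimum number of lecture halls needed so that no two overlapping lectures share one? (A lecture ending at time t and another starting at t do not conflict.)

3

Count concurrent intervals with a sweep; the peak is the room count.
Events (time:±→running): 0:+→1 0:+→2 1:+→3 … peak 3.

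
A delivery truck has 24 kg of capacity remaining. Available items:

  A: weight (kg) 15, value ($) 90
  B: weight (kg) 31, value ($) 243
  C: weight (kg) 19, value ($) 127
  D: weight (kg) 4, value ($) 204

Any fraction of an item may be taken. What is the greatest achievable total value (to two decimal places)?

360.77

Greedy by value/weight ratio, highest first.
Ratios (sorted): D 51.00, B 7.84, C 6.68, A 6.00
take D (4 @ 204); take 20/31 of B → 156.77. Capacity used 24/24.
Total value = 360.77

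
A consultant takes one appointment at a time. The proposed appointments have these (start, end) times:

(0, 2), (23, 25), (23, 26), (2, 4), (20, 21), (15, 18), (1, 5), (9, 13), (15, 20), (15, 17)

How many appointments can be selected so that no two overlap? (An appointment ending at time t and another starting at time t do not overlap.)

6

Sorted by end: (0,2)  (2,4)  (1,5)  (9,13)  (15,17)  (15,18)  (15,20)  (20,21)  (23,25)  (23,26)
take (0,2); take (2,4); take (9,13); take (15,17); take (20,21); take (23,25).
Selected 6 appointments.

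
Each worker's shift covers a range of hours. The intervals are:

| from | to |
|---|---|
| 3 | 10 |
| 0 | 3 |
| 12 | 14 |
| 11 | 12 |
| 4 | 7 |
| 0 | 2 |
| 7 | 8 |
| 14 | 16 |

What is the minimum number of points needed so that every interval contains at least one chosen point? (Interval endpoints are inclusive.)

By right end: [0,2]  [0,3]  [4,7]  [7,8]  [3,10]  [11,12]  [12,14]  [14,16]
[0,2] uncovered → point at 2; [4,7] uncovered → point at 7; [11,12] uncovered → point at 12; [14,16] uncovered → point at 16.
Points: 2, 7, 12, 16 (4 total).

4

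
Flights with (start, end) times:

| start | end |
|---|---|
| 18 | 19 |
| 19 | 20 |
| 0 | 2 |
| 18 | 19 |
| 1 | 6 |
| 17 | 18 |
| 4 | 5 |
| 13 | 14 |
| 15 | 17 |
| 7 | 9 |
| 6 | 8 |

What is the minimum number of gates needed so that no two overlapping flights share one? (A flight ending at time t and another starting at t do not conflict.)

The answer is the maximum number of intervals overlapping at any instant.
starts: [0, 1, 4, 6, 7, 13, 15, 17, 18, 18, 19]
ends:   [2, 5, 6, 8, 9, 14, 17, 18, 19, 19, 20]
s0→1 s1→2  — peak 2.

2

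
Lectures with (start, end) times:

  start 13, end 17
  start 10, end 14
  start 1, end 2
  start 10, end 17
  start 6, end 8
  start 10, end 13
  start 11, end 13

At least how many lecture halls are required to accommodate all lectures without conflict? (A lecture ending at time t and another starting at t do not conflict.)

Events (time:±→running): 1:+→1 2:-→0 6:+→1 8:-→0 10:+→1 10:+→2 10:+→3 11:+→4 … peak 4.

4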